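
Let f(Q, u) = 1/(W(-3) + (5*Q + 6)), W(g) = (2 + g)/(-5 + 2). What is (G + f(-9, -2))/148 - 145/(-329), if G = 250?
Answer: 12029373/5648272 ≈ 2.1297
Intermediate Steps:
W(g) = -⅔ - g/3 (W(g) = (2 + g)/(-3) = (2 + g)*(-⅓) = -⅔ - g/3)
f(Q, u) = 1/(19/3 + 5*Q) (f(Q, u) = 1/((-⅔ - ⅓*(-3)) + (5*Q + 6)) = 1/((-⅔ + 1) + (6 + 5*Q)) = 1/(⅓ + (6 + 5*Q)) = 1/(19/3 + 5*Q))
(G + f(-9, -2))/148 - 145/(-329) = (250 + 3/(19 + 15*(-9)))/148 - 145/(-329) = (250 + 3/(19 - 135))*(1/148) - 145*(-1/329) = (250 + 3/(-116))*(1/148) + 145/329 = (250 + 3*(-1/116))*(1/148) + 145/329 = (250 - 3/116)*(1/148) + 145/329 = (28997/116)*(1/148) + 145/329 = 28997/17168 + 145/329 = 12029373/5648272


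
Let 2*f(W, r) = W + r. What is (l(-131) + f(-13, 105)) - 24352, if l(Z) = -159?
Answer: -24465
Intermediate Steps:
f(W, r) = W/2 + r/2 (f(W, r) = (W + r)/2 = W/2 + r/2)
(l(-131) + f(-13, 105)) - 24352 = (-159 + ((½)*(-13) + (½)*105)) - 24352 = (-159 + (-13/2 + 105/2)) - 24352 = (-159 + 46) - 24352 = -113 - 24352 = -24465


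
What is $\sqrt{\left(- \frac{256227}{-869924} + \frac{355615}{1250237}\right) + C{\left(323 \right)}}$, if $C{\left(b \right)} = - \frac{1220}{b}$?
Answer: $\frac{i \sqrt{341419424032143998196025337}}{10332306133886} \approx 1.7883 i$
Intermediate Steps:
$\sqrt{\left(- \frac{256227}{-869924} + \frac{355615}{1250237}\right) + C{\left(323 \right)}} = \sqrt{\left(- \frac{256227}{-869924} + \frac{355615}{1250237}\right) - \frac{1220}{323}} = \sqrt{\left(\left(-256227\right) \left(- \frac{1}{869924}\right) + 355615 \cdot \frac{1}{1250237}\right) - \frac{1220}{323}} = \sqrt{\left(\frac{256227}{869924} + \frac{355615}{1250237}\right) - \frac{1220}{323}} = \sqrt{\frac{629702499059}{1087611171988} - \frac{1220}{323}} = \sqrt{- \frac{66087748389959}{20664612267772}} = \frac{i \sqrt{341419424032143998196025337}}{10332306133886}$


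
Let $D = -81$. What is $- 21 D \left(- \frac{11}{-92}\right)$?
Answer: $\frac{18711}{92} \approx 203.38$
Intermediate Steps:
$- 21 D \left(- \frac{11}{-92}\right) = \left(-21\right) \left(-81\right) \left(- \frac{11}{-92}\right) = 1701 \left(\left(-11\right) \left(- \frac{1}{92}\right)\right) = 1701 \cdot \frac{11}{92} = \frac{18711}{92}$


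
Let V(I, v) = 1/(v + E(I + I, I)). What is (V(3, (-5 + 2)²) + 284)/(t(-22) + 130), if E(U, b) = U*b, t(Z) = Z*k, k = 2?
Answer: 7669/2322 ≈ 3.3028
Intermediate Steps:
t(Z) = 2*Z (t(Z) = Z*2 = 2*Z)
V(I, v) = 1/(v + 2*I²) (V(I, v) = 1/(v + (I + I)*I) = 1/(v + (2*I)*I) = 1/(v + 2*I²))
(V(3, (-5 + 2)²) + 284)/(t(-22) + 130) = (1/((-5 + 2)² + 2*3²) + 284)/(2*(-22) + 130) = (1/((-3)² + 2*9) + 284)/(-44 + 130) = (1/(9 + 18) + 284)/86 = (1/27 + 284)*(1/86) = (7669/27)*(1/86) = 7669/2322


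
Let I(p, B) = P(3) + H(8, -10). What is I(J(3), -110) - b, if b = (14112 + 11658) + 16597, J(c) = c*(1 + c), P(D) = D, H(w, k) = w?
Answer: -42356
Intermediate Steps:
b = 42367 (b = 25770 + 16597 = 42367)
I(p, B) = 11 (I(p, B) = 3 + 8 = 11)
I(J(3), -110) - b = 11 - 1*42367 = 11 - 42367 = -42356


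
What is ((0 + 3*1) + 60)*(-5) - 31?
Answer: -346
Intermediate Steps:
((0 + 3*1) + 60)*(-5) - 31 = ((0 + 3) + 60)*(-5) - 31 = (3 + 60)*(-5) - 31 = 63*(-5) - 31 = -315 - 31 = -346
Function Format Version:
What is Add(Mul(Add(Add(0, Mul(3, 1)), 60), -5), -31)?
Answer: -346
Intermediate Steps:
Add(Mul(Add(Add(0, Mul(3, 1)), 60), -5), -31) = Add(Mul(Add(Add(0, 3), 60), -5), -31) = Add(Mul(Add(3, 60), -5), -31) = Add(Mul(63, -5), -31) = Add(-315, -31) = -346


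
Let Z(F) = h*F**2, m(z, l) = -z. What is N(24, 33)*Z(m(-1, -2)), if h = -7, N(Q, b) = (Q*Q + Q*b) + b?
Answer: -9807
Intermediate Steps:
N(Q, b) = b + Q**2 + Q*b (N(Q, b) = (Q**2 + Q*b) + b = b + Q**2 + Q*b)
Z(F) = -7*F**2
N(24, 33)*Z(m(-1, -2)) = (33 + 24**2 + 24*33)*(-7*(-1*(-1))**2) = (33 + 576 + 792)*(-7*1**2) = 1401*(-7*1) = 1401*(-7) = -9807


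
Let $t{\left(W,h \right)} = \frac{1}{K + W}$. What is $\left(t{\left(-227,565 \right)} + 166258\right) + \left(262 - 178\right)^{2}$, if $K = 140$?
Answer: $\frac{15078317}{87} \approx 1.7331 \cdot 10^{5}$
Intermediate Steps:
$t{\left(W,h \right)} = \frac{1}{140 + W}$
$\left(t{\left(-227,565 \right)} + 166258\right) + \left(262 - 178\right)^{2} = \left(\frac{1}{140 - 227} + 166258\right) + \left(262 - 178\right)^{2} = \left(\frac{1}{-87} + 166258\right) + 84^{2} = \left(- \frac{1}{87} + 166258\right) + 7056 = \frac{14464445}{87} + 7056 = \frac{15078317}{87}$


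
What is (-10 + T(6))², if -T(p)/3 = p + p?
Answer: 2116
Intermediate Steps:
T(p) = -6*p (T(p) = -3*(p + p) = -6*p)
(-10 + T(6))² = (-10 - 6*6)² = (-10 - 36)² = (-46)² = 2116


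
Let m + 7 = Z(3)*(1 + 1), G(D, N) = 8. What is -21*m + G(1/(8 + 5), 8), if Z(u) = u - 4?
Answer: 197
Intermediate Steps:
Z(u) = -4 + u
m = -9 (m = -7 + (-4 + 3)*(1 + 1) = -7 - 1*2 = -7 - 2 = -9)
-21*m + G(1/(8 + 5), 8) = -21*(-9) + 8 = 189 + 8 = 197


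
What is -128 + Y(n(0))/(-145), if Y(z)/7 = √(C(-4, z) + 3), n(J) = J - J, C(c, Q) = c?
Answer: -128 - 7*I/145 ≈ -128.0 - 0.048276*I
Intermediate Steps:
n(J) = 0
Y(z) = 7*I (Y(z) = 7*√(-4 + 3) = 7*√(-1) = 7*I)
-128 + Y(n(0))/(-145) = -128 + (7*I)/(-145) = -128 + (7*I)*(-1/145) = -128 - 7*I/145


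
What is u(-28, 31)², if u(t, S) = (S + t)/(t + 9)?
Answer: 9/361 ≈ 0.024931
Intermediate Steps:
u(t, S) = (S + t)/(9 + t)
u(-28, 31)² = ((31 - 28)/(9 - 28))² = (3/(-19))² = (-1/19*3)² = (-3/19)² = 9/361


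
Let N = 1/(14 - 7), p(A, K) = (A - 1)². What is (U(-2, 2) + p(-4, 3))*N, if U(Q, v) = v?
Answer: 27/7 ≈ 3.8571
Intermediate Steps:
p(A, K) = (-1 + A)²
N = ⅐ (N = 1/7 = ⅐ ≈ 0.14286)
(U(-2, 2) + p(-4, 3))*N = (2 + (-1 - 4)²)*(⅐) = (2 + (-5)²)*(⅐) = (2 + 25)*(⅐) = 27*(⅐) = 27/7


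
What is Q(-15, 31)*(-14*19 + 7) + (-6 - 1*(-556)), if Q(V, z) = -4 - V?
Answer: -2299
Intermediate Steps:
Q(-15, 31)*(-14*19 + 7) + (-6 - 1*(-556)) = (-4 - 1*(-15))*(-14*19 + 7) + (-6 - 1*(-556)) = (-4 + 15)*(-266 + 7) + (-6 + 556) = 11*(-259) + 550 = -2849 + 550 = -2299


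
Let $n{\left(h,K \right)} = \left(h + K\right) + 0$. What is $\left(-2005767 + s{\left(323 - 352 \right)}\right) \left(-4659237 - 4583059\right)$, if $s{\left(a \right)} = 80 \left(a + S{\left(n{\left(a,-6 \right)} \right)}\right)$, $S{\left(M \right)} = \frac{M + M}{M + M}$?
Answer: $18558595064072$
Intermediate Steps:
$n{\left(h,K \right)} = K + h$ ($n{\left(h,K \right)} = \left(K + h\right) + 0 = K + h$)
$S{\left(M \right)} = 1$ ($S{\left(M \right)} = \frac{2 M}{2 M} = 2 M \frac{1}{2 M} = 1$)
$s{\left(a \right)} = 80 + 80 a$ ($s{\left(a \right)} = 80 \left(a + 1\right) = 80 \left(1 + a\right) = 80 + 80 a$)
$\left(-2005767 + s{\left(323 - 352 \right)}\right) \left(-4659237 - 4583059\right) = \left(-2005767 + \left(80 + 80 \left(323 - 352\right)\right)\right) \left(-4659237 - 4583059\right) = \left(-2005767 + \left(80 + 80 \left(-29\right)\right)\right) \left(-9242296\right) = \left(-2005767 + \left(80 - 2320\right)\right) \left(-9242296\right) = \left(-2005767 - 2240\right) \left(-9242296\right) = \left(-2008007\right) \left(-9242296\right) = 18558595064072$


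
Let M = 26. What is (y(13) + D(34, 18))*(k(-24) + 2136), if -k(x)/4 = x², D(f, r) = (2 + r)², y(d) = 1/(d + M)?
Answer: -873656/13 ≈ -67204.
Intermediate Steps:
y(d) = 1/(26 + d) (y(d) = 1/(d + 26) = 1/(26 + d))
k(x) = -4*x²
(y(13) + D(34, 18))*(k(-24) + 2136) = (1/(26 + 13) + (2 + 18)²)*(-4*(-24)² + 2136) = (1/39 + 20²)*(-4*576 + 2136) = (1/39 + 400)*(-2304 + 2136) = (15601/39)*(-168) = -873656/13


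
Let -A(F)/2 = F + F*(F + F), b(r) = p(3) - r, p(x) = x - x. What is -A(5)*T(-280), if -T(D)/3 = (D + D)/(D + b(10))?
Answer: -18480/29 ≈ -637.24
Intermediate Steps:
p(x) = 0
b(r) = -r (b(r) = 0 - r = -r)
A(F) = -4*F² - 2*F (A(F) = -2*(F + F*(F + F)) = -2*(F + F*(2*F)) = -2*(F + 2*F²) = -4*F² - 2*F)
T(D) = -6*D/(-10 + D) (T(D) = -3*(D + D)/(D - 1*10) = -3*2*D/(D - 10) = -3*2*D/(-10 + D) = -6*D/(-10 + D))
-A(5)*T(-280) = -(-2*5*(1 + 2*5))*(-6*(-280)/(-10 - 280)) = -(-2*5*(1 + 10))*(-6*(-280)/(-290)) = -(-2*5*11)*(-6*(-280)*(-1/290)) = -(-110)*(-168)/29 = -1*18480/29 = -18480/29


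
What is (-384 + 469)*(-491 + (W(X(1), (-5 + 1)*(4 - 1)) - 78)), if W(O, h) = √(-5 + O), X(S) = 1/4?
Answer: -48365 + 85*I*√19/2 ≈ -48365.0 + 185.25*I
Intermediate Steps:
X(S) = ¼
(-384 + 469)*(-491 + (W(X(1), (-5 + 1)*(4 - 1)) - 78)) = (-384 + 469)*(-491 + (√(-5 + ¼) - 78)) = 85*(-491 + (√(-19/4) - 78)) = 85*(-491 + (I*√19/2 - 78)) = 85*(-491 + (-78 + I*√19/2)) = 85*(-569 + I*√19/2) = -48365 + 85*I*√19/2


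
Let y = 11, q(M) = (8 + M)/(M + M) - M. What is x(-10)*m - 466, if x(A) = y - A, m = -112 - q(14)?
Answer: -5081/2 ≈ -2540.5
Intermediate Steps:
q(M) = -M + (8 + M)/(2*M) (q(M) = (8 + M)/((2*M)) - M = (8 + M)*(1/(2*M)) - M = (8 + M)/(2*M) - M = -M + (8 + M)/(2*M))
m = -1383/14 (m = -112 - (1/2 - 1*14 + 4/14) = -112 - (1/2 - 14 + 4*(1/14)) = -112 - (1/2 - 14 + 2/7) = -112 - 1*(-185/14) = -112 + 185/14 = -1383/14 ≈ -98.786)
x(A) = 11 - A
x(-10)*m - 466 = (11 - 1*(-10))*(-1383/14) - 466 = (11 + 10)*(-1383/14) - 466 = 21*(-1383/14) - 466 = -4149/2 - 466 = -5081/2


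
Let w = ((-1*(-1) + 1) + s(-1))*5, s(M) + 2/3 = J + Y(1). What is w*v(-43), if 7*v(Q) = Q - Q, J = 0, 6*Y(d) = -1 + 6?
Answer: 0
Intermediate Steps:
Y(d) = ⅚ (Y(d) = (-1 + 6)/6 = (⅙)*5 = ⅚)
v(Q) = 0 (v(Q) = (Q - Q)/7 = (⅐)*0 = 0)
s(M) = ⅙ (s(M) = -⅔ + (0 + ⅚) = -⅔ + ⅚ = ⅙)
w = 65/6 (w = ((-1*(-1) + 1) + ⅙)*5 = ((1 + 1) + ⅙)*5 = (2 + ⅙)*5 = (13/6)*5 = 65/6 ≈ 10.833)
w*v(-43) = (65/6)*0 = 0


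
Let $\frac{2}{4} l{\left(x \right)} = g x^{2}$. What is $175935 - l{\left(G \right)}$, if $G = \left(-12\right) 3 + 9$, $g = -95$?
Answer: $314445$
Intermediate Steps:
$G = -27$ ($G = -36 + 9 = -27$)
$l{\left(x \right)} = - 190 x^{2}$ ($l{\left(x \right)} = 2 \left(- 95 x^{2}\right) = - 190 x^{2}$)
$175935 - l{\left(G \right)} = 175935 - - 190 \left(-27\right)^{2} = 175935 - \left(-190\right) 729 = 175935 - -138510 = 175935 + 138510 = 314445$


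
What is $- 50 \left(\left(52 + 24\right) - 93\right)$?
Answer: $850$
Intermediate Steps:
$- 50 \left(\left(52 + 24\right) - 93\right) = - 50 \left(76 - 93\right) = \left(-50\right) \left(-17\right) = 850$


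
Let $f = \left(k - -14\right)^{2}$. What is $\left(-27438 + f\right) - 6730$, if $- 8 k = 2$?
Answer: $- \frac{543663}{16} \approx -33979.0$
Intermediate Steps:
$k = - \frac{1}{4}$ ($k = \left(- \frac{1}{8}\right) 2 = - \frac{1}{4} \approx -0.25$)
$f = \frac{3025}{16}$ ($f = \left(- \frac{1}{4} - -14\right)^{2} = \left(- \frac{1}{4} + 14\right)^{2} = \left(\frac{55}{4}\right)^{2} = \frac{3025}{16} \approx 189.06$)
$\left(-27438 + f\right) - 6730 = \left(-27438 + \frac{3025}{16}\right) - 6730 = - \frac{435983}{16} - 6730 = - \frac{543663}{16}$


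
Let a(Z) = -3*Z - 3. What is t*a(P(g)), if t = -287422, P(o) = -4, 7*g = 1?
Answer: -2586798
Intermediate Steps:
g = 1/7 (g = (1/7)*1 = 1/7 ≈ 0.14286)
a(Z) = -3 - 3*Z
t*a(P(g)) = -287422*(-3 - 3*(-4)) = -287422*(-3 + 12) = -287422*9 = -2586798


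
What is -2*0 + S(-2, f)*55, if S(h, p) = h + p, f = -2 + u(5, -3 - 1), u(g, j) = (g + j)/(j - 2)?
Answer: -1375/6 ≈ -229.17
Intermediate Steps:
u(g, j) = (g + j)/(-2 + j)
f = -13/6 (f = -2 + (5 + (-3 - 1))/(-2 + (-3 - 1)) = -2 + (5 - 4)/(-2 - 4) = -2 + 1/(-6) = -2 - ⅙*1 = -2 - ⅙ = -13/6 ≈ -2.1667)
-2*0 + S(-2, f)*55 = -2*0 + (-2 - 13/6)*55 = 0 - 25/6*55 = 0 - 1375/6 = -1375/6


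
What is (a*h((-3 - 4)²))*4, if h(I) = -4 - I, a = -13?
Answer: 2756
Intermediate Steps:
(a*h((-3 - 4)²))*4 = -13*(-4 - (-3 - 4)²)*4 = -13*(-4 - 1*(-7)²)*4 = -13*(-4 - 1*49)*4 = -13*(-4 - 49)*4 = -13*(-53)*4 = 689*4 = 2756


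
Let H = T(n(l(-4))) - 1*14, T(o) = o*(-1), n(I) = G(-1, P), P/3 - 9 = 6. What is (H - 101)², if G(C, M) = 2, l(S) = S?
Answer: 13689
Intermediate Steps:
P = 45 (P = 27 + 3*6 = 27 + 18 = 45)
n(I) = 2
T(o) = -o
H = -16 (H = -1*2 - 1*14 = -2 - 14 = -16)
(H - 101)² = (-16 - 101)² = (-117)² = 13689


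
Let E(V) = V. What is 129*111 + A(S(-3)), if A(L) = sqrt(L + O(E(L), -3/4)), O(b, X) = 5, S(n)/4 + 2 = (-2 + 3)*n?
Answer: 14319 + I*sqrt(15) ≈ 14319.0 + 3.873*I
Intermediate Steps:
S(n) = -8 + 4*n (S(n) = -8 + 4*((-2 + 3)*n) = -8 + 4*(1*n) = -8 + 4*n)
A(L) = sqrt(5 + L) (A(L) = sqrt(L + 5) = sqrt(5 + L))
129*111 + A(S(-3)) = 129*111 + sqrt(5 + (-8 + 4*(-3))) = 14319 + sqrt(5 + (-8 - 12)) = 14319 + sqrt(5 - 20) = 14319 + sqrt(-15) = 14319 + I*sqrt(15)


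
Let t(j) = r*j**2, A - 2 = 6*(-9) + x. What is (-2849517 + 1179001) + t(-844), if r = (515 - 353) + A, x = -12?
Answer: 68138412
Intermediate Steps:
A = -64 (A = 2 + (6*(-9) - 12) = 2 + (-54 - 12) = 2 - 66 = -64)
r = 98 (r = (515 - 353) - 64 = 162 - 64 = 98)
t(j) = 98*j**2
(-2849517 + 1179001) + t(-844) = (-2849517 + 1179001) + 98*(-844)**2 = -1670516 + 98*712336 = -1670516 + 69808928 = 68138412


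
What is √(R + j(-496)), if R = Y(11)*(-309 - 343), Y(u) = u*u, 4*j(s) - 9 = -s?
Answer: 3*I*√35007/2 ≈ 280.65*I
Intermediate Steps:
j(s) = 9/4 - s/4 (j(s) = 9/4 + (-s)/4 = 9/4 - s/4)
Y(u) = u²
R = -78892 (R = 11²*(-309 - 343) = 121*(-652) = -78892)
√(R + j(-496)) = √(-78892 + (9/4 - ¼*(-496))) = √(-78892 + (9/4 + 124)) = √(-78892 + 505/4) = √(-315063/4) = 3*I*√35007/2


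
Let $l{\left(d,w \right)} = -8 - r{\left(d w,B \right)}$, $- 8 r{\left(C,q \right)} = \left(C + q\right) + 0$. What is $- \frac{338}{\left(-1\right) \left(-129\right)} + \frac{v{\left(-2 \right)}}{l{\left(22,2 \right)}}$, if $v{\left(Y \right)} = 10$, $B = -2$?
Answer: $- \frac{8878}{1419} \approx -6.2565$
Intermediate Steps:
$r{\left(C,q \right)} = - \frac{C}{8} - \frac{q}{8}$ ($r{\left(C,q \right)} = - \frac{\left(C + q\right) + 0}{8} = - \frac{C + q}{8} = - \frac{C}{8} - \frac{q}{8}$)
$l{\left(d,w \right)} = - \frac{33}{4} + \frac{d w}{8}$ ($l{\left(d,w \right)} = -8 - \left(- \frac{d w}{8} - - \frac{1}{4}\right) = -8 - \left(- \frac{d w}{8} + \frac{1}{4}\right) = -8 - \left(\frac{1}{4} - \frac{d w}{8}\right) = -8 + \left(- \frac{1}{4} + \frac{d w}{8}\right) = - \frac{33}{4} + \frac{d w}{8}$)
$- \frac{338}{\left(-1\right) \left(-129\right)} + \frac{v{\left(-2 \right)}}{l{\left(22,2 \right)}} = - \frac{338}{\left(-1\right) \left(-129\right)} + \frac{10}{- \frac{33}{4} + \frac{1}{8} \cdot 22 \cdot 2} = - \frac{338}{129} + \frac{10}{- \frac{33}{4} + \frac{11}{2}} = \left(-338\right) \frac{1}{129} + \frac{10}{- \frac{11}{4}} = - \frac{338}{129} + 10 \left(- \frac{4}{11}\right) = - \frac{338}{129} - \frac{40}{11} = - \frac{8878}{1419}$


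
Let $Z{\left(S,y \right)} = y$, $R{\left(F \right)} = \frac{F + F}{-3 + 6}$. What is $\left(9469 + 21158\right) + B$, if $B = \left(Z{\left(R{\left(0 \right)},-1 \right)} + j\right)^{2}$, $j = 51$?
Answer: $33127$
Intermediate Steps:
$R{\left(F \right)} = \frac{2 F}{3}$
$B = 2500$ ($B = \left(-1 + 51\right)^{2} = 50^{2} = 2500$)
$\left(9469 + 21158\right) + B = \left(9469 + 21158\right) + 2500 = 30627 + 2500 = 33127$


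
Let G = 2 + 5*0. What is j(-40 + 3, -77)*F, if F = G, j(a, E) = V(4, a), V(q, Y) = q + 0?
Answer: 8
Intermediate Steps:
V(q, Y) = q
j(a, E) = 4
G = 2 (G = 2 + 0 = 2)
F = 2
j(-40 + 3, -77)*F = 4*2 = 8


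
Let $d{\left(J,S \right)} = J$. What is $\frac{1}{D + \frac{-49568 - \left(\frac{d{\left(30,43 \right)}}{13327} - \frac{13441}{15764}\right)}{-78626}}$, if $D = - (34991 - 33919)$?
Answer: $- \frac{16518286938328}{17697190192652599} \approx -0.00093338$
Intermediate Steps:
$D = -1072$ ($D = - (34991 - 33919) = \left(-1\right) 1072 = -1072$)
$\frac{1}{D + \frac{-49568 - \left(\frac{d{\left(30,43 \right)}}{13327} - \frac{13441}{15764}\right)}{-78626}} = \frac{1}{-1072 + \frac{-49568 - \left(\frac{30}{13327} - \frac{13441}{15764}\right)}{-78626}} = \frac{1}{-1072 + \left(-49568 - \left(30 \cdot \frac{1}{13327} - \frac{13441}{15764}\right)\right) \left(- \frac{1}{78626}\right)} = \frac{1}{-1072 + \left(-49568 - \left(\frac{30}{13327} - \frac{13441}{15764}\right)\right) \left(- \frac{1}{78626}\right)} = \frac{1}{-1072 + \left(-49568 - - \frac{178655287}{210086828}\right) \left(- \frac{1}{78626}\right)} = \frac{1}{-1072 + \left(-49568 + \frac{178655287}{210086828}\right) \left(- \frac{1}{78626}\right)} = \frac{1}{-1072 - - \frac{10413405235017}{16518286938328}} = \frac{1}{-1072 + \frac{10413405235017}{16518286938328}} = \frac{1}{- \frac{17697190192652599}{16518286938328}} = - \frac{16518286938328}{17697190192652599}$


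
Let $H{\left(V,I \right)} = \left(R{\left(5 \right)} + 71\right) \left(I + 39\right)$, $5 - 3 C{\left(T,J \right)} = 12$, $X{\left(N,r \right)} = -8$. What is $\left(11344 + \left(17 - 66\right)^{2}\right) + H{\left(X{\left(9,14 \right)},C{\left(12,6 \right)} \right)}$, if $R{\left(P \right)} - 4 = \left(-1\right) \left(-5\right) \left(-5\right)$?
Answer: $\frac{46735}{3} \approx 15578.0$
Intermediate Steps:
$R{\left(P \right)} = -21$ ($R{\left(P \right)} = 4 + \left(-1\right) \left(-5\right) \left(-5\right) = 4 + 5 \left(-5\right) = 4 - 25 = -21$)
$C{\left(T,J \right)} = - \frac{7}{3}$ ($C{\left(T,J \right)} = \frac{5}{3} - 4 = - \frac{7}{3}$)
$H{\left(V,I \right)} = 1950 + 50 I$ ($H{\left(V,I \right)} = \left(-21 + 71\right) \left(I + 39\right) = 50 \left(39 + I\right) = 1950 + 50 I$)
$\left(11344 + \left(17 - 66\right)^{2}\right) + H{\left(X{\left(9,14 \right)},C{\left(12,6 \right)} \right)} = \left(11344 + \left(17 - 66\right)^{2}\right) + \left(1950 + 50 \left(- \frac{7}{3}\right)\right) = \left(11344 + \left(-49\right)^{2}\right) + \left(1950 - \frac{350}{3}\right) = \left(11344 + 2401\right) + \frac{5500}{3} = 13745 + \frac{5500}{3} = \frac{46735}{3}$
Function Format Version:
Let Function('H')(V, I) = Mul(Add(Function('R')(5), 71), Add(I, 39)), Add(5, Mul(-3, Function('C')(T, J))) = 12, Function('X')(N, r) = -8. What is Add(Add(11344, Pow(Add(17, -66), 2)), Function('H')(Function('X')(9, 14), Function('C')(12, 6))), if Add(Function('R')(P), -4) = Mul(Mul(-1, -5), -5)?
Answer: Rational(46735, 3) ≈ 15578.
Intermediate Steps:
Function('R')(P) = -21 (Function('R')(P) = Add(4, Mul(Mul(-1, -5), -5)) = Add(4, Mul(5, -5)) = Add(4, -25) = -21)
Function('C')(T, J) = Rational(-7, 3) (Function('C')(T, J) = Add(Rational(5, 3), Mul(Rational(-1, 3), 12)) = Add(Rational(5, 3), -4) = Rational(-7, 3))
Function('H')(V, I) = Add(1950, Mul(50, I)) (Function('H')(V, I) = Mul(Add(-21, 71), Add(I, 39)) = Mul(50, Add(39, I)) = Add(1950, Mul(50, I)))
Add(Add(11344, Pow(Add(17, -66), 2)), Function('H')(Function('X')(9, 14), Function('C')(12, 6))) = Add(Add(11344, Pow(Add(17, -66), 2)), Add(1950, Mul(50, Rational(-7, 3)))) = Add(Add(11344, Pow(-49, 2)), Add(1950, Rational(-350, 3))) = Add(Add(11344, 2401), Rational(5500, 3)) = Add(13745, Rational(5500, 3)) = Rational(46735, 3)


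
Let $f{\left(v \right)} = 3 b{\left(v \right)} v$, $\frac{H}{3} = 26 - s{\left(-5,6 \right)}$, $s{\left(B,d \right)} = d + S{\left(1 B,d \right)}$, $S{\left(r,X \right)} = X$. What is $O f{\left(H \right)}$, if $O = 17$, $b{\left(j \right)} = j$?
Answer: $89964$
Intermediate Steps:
$s{\left(B,d \right)} = 2 d$ ($s{\left(B,d \right)} = d + d = 2 d$)
$H = 42$ ($H = 3 \left(26 - 2 \cdot 6\right) = 3 \left(26 - 12\right) = 3 \cdot 14 = 42$)
$f{\left(v \right)} = 3 v^{2}$ ($f{\left(v \right)} = 3 v v = 3 v^{2}$)
$O f{\left(H \right)} = 17 \cdot 3 \cdot 42^{2} = 17 \cdot 3 \cdot 1764 = 17 \cdot 5292 = 89964$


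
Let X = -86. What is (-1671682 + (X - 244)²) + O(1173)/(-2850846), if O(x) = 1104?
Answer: -742541802446/475141 ≈ -1.5628e+6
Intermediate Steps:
(-1671682 + (X - 244)²) + O(1173)/(-2850846) = (-1671682 + (-86 - 244)²) + 1104/(-2850846) = (-1671682 + (-330)²) + 1104*(-1/2850846) = (-1671682 + 108900) - 184/475141 = -1562782 - 184/475141 = -742541802446/475141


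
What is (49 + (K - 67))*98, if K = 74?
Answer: 5488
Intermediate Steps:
(49 + (K - 67))*98 = (49 + (74 - 67))*98 = (49 + 7)*98 = 56*98 = 5488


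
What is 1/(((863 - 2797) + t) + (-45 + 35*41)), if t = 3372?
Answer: 1/2828 ≈ 0.00035361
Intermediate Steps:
1/(((863 - 2797) + t) + (-45 + 35*41)) = 1/(((863 - 2797) + 3372) + (-45 + 35*41)) = 1/((-1934 + 3372) + (-45 + 1435)) = 1/(1438 + 1390) = 1/2828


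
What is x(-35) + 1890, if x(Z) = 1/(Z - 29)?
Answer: 120959/64 ≈ 1890.0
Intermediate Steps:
x(Z) = 1/(-29 + Z)
x(-35) + 1890 = 1/(-29 - 35) + 1890 = 1/(-64) + 1890 = -1/64 + 1890 = 120959/64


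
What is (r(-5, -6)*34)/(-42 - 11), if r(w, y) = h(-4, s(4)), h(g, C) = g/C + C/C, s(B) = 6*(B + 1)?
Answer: -442/795 ≈ -0.55597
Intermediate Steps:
s(B) = 6 + 6*B (s(B) = 6*(1 + B) = 6 + 6*B)
h(g, C) = 1 + g/C (h(g, C) = g/C + 1 = 1 + g/C)
r(w, y) = 13/15 (r(w, y) = ((6 + 6*4) - 4)/(6 + 6*4) = ((6 + 24) - 4)/(6 + 24) = (30 - 4)/30 = (1/30)*26 = 13/15)
(r(-5, -6)*34)/(-42 - 11) = ((13/15)*34)/(-42 - 11) = (442/15)/(-53) = (442/15)*(-1/53) = -442/795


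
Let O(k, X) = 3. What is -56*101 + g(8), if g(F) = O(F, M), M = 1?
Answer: -5653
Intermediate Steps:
g(F) = 3
-56*101 + g(8) = -56*101 + 3 = -5656 + 3 = -5653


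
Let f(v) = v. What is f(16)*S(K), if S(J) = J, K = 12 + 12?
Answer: 384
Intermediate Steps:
K = 24
f(16)*S(K) = 16*24 = 384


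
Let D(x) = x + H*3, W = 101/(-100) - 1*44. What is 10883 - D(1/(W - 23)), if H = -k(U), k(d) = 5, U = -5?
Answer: 74117398/6801 ≈ 10898.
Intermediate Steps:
W = -4501/100 (W = 101*(-1/100) - 44 = -101/100 - 44 = -4501/100 ≈ -45.010)
H = -5 (H = -1*5 = -5)
D(x) = -15 + x (D(x) = x - 5*3 = x - 15 = -15 + x)
10883 - D(1/(W - 23)) = 10883 - (-15 + 1/(-4501/100 - 23)) = 10883 - (-15 + 1/(-6801/100)) = 10883 - (-15 - 100/6801) = 10883 - 1*(-102115/6801) = 10883 + 102115/6801 = 74117398/6801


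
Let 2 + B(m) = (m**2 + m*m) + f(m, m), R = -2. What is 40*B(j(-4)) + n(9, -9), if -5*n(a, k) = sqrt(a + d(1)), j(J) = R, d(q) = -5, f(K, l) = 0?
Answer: 1198/5 ≈ 239.60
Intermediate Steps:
j(J) = -2
n(a, k) = -sqrt(-5 + a)/5 (n(a, k) = -sqrt(a - 5)/5 = -sqrt(-5 + a)/5)
B(m) = -2 + 2*m**2 (B(m) = -2 + ((m**2 + m*m) + 0) = -2 + ((m**2 + m**2) + 0) = -2 + (2*m**2 + 0) = -2 + 2*m**2)
40*B(j(-4)) + n(9, -9) = 40*(-2 + 2*(-2)**2) - sqrt(-5 + 9)/5 = 40*(-2 + 2*4) - sqrt(4)/5 = 40*(-2 + 8) - 1/5*2 = 40*6 - 2/5 = 240 - 2/5 = 1198/5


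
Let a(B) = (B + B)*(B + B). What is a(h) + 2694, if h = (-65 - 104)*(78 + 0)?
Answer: 695063190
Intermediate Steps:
h = -13182 (h = -169*78 = -13182)
a(B) = 4*B**2 (a(B) = (2*B)*(2*B) = 4*B**2)
a(h) + 2694 = 4*(-13182)**2 + 2694 = 4*173765124 + 2694 = 695060496 + 2694 = 695063190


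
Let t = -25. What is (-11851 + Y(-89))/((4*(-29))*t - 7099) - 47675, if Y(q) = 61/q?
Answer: -17815617125/373711 ≈ -47672.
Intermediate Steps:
(-11851 + Y(-89))/((4*(-29))*t - 7099) - 47675 = (-11851 + 61/(-89))/((4*(-29))*(-25) - 7099) - 47675 = (-11851 + 61*(-1/89))/(-116*(-25) - 7099) - 47675 = (-11851 - 61/89)/(2900 - 7099) - 47675 = -1054800/89/(-4199) - 47675 = -1054800/89*(-1/4199) - 47675 = 1054800/373711 - 47675 = -17815617125/373711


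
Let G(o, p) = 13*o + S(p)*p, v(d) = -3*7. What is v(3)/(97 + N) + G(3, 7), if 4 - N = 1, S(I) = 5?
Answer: 7379/100 ≈ 73.790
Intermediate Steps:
v(d) = -21
N = 3 (N = 4 - 1*1 = 4 - 1 = 3)
G(o, p) = 5*p + 13*o (G(o, p) = 13*o + 5*p = 5*p + 13*o)
v(3)/(97 + N) + G(3, 7) = -21/(97 + 3) + (5*7 + 13*3) = -21/100 + (35 + 39) = (1/100)*(-21) + 74 = -21/100 + 74 = 7379/100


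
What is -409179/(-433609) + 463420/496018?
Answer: 201951616001/107538934481 ≈ 1.8779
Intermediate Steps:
-409179/(-433609) + 463420/496018 = -409179*(-1/433609) + 463420*(1/496018) = 409179/433609 + 231710/248009 = 201951616001/107538934481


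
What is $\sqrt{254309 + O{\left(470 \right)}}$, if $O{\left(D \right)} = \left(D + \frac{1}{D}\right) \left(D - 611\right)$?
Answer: $\frac{\sqrt{18803870}}{10} \approx 433.63$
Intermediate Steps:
$O{\left(D \right)} = \left(-611 + D\right) \left(D + \frac{1}{D}\right)$ ($O{\left(D \right)} = \left(D + \frac{1}{D}\right) \left(-611 + D\right) = \left(-611 + D\right) \left(D + \frac{1}{D}\right)$)
$\sqrt{254309 + O{\left(470 \right)}} = \sqrt{254309 + \left(1 + 470^{2} - 287170 - \frac{611}{470}\right)} = \sqrt{254309 + \left(1 + 220900 - 287170 - \frac{13}{10}\right)} = \sqrt{254309 - \frac{662703}{10}} = \sqrt{\frac{1880387}{10}} = \frac{\sqrt{18803870}}{10}$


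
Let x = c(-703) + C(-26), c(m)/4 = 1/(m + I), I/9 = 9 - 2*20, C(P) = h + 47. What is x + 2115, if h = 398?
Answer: 1256958/491 ≈ 2560.0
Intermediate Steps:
C(P) = 445 (C(P) = 398 + 47 = 445)
I = -279 (I = 9*(9 - 2*20) = 9*(9 - 40) = 9*(-31) = -279)
c(m) = 4/(-279 + m) (c(m) = 4/(m - 279) = 4/(-279 + m))
x = 218493/491 (x = 4/(-279 - 703) + 445 = 4/(-982) + 445 = 4*(-1/982) + 445 = -2/491 + 445 = 218493/491 ≈ 445.00)
x + 2115 = 218493/491 + 2115 = 1256958/491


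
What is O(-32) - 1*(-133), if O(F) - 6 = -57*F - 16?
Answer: 1947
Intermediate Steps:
O(F) = -10 - 57*F (O(F) = 6 + (-57*F - 16) = 6 + (-16 - 57*F) = -10 - 57*F)
O(-32) - 1*(-133) = (-10 - 57*(-32)) - 1*(-133) = (-10 + 1824) + 133 = 1814 + 133 = 1947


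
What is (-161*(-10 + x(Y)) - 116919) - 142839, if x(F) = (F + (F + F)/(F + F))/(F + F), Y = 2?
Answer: -1033075/4 ≈ -2.5827e+5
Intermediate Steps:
x(F) = (1 + F)/(2*F) (x(F) = (F + (2*F)/((2*F)))/((2*F)) = (F + (2*F)*(1/(2*F)))*(1/(2*F)) = (F + 1)*(1/(2*F)) = (1 + F)*(1/(2*F)) = (1 + F)/(2*F))
(-161*(-10 + x(Y)) - 116919) - 142839 = (-161*(-10 + (1/2)*(1 + 2)/2) - 116919) - 142839 = (-161*(-10 + (1/2)*(1/2)*3) - 116919) - 142839 = (-161*(-10 + 3/4) - 116919) - 142839 = (-161*(-37/4) - 116919) - 142839 = (5957/4 - 116919) - 142839 = -461719/4 - 142839 = -1033075/4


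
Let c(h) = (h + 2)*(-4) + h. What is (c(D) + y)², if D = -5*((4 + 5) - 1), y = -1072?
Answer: 921600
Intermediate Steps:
D = -40 (D = -5*(9 - 1) = -5*8 = -40)
c(h) = -8 - 3*h (c(h) = (2 + h)*(-4) + h = (-8 - 4*h) + h = -8 - 3*h)
(c(D) + y)² = ((-8 - 3*(-40)) - 1072)² = ((-8 + 120) - 1072)² = (112 - 1072)² = (-960)² = 921600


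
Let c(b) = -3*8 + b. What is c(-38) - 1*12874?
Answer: -12936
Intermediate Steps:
c(b) = -24 + b
c(-38) - 1*12874 = (-24 - 38) - 1*12874 = -62 - 12874 = -12936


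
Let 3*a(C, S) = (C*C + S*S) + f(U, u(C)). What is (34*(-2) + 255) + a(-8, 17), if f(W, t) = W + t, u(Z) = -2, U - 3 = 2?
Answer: 917/3 ≈ 305.67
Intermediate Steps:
U = 5 (U = 3 + 2 = 5)
a(C, S) = 1 + C²/3 + S²/3 (a(C, S) = ((C*C + S*S) + (5 - 2))/3 = ((C² + S²) + 3)/3 = (3 + C² + S²)/3 = 1 + C²/3 + S²/3)
(34*(-2) + 255) + a(-8, 17) = (34*(-2) + 255) + (1 + (⅓)*(-8)² + (⅓)*17²) = (-68 + 255) + (1 + (⅓)*64 + (⅓)*289) = 187 + (1 + 64/3 + 289/3) = 187 + 356/3 = 917/3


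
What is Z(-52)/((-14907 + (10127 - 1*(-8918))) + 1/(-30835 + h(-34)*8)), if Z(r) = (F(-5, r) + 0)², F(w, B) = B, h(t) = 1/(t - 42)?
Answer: 1584184368/2424317627 ≈ 0.65346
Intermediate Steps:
h(t) = 1/(-42 + t)
Z(r) = r² (Z(r) = (r + 0)² = r²)
Z(-52)/((-14907 + (10127 - 1*(-8918))) + 1/(-30835 + h(-34)*8)) = (-52)²/((-14907 + (10127 - 1*(-8918))) + 1/(-30835 + 8/(-42 - 34))) = 2704/((-14907 + (10127 + 8918)) + 1/(-30835 + 8/(-76))) = 2704/((-14907 + 19045) + 1/(-30835 - 1/76*8)) = 2704/(4138 + 1/(-30835 - 2/19)) = 2704/(4138 + 1/(-585867/19)) = 2704/(4138 - 19/585867) = 2704/(2424317627/585867) = 2704*(585867/2424317627) = 1584184368/2424317627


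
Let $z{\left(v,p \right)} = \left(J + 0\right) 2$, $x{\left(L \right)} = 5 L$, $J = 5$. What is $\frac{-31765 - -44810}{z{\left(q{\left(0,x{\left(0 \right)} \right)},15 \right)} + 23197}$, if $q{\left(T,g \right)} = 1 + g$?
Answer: $\frac{13045}{23207} \approx 0.56211$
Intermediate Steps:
$z{\left(v,p \right)} = 10$ ($z{\left(v,p \right)} = \left(5 + 0\right) 2 = 5 \cdot 2 = 10$)
$\frac{-31765 - -44810}{z{\left(q{\left(0,x{\left(0 \right)} \right)},15 \right)} + 23197} = \frac{-31765 - -44810}{10 + 23197} = \frac{-31765 + 44810}{23207} = 13045 \cdot \frac{1}{23207} = \frac{13045}{23207}$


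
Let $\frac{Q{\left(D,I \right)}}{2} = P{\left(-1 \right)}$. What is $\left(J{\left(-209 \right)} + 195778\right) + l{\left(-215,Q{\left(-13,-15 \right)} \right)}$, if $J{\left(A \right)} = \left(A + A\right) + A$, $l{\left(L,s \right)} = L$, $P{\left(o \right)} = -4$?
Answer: $194936$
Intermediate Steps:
$Q{\left(D,I \right)} = -8$ ($Q{\left(D,I \right)} = 2 \left(-4\right) = -8$)
$J{\left(A \right)} = 3 A$ ($J{\left(A \right)} = 2 A + A = 3 A$)
$\left(J{\left(-209 \right)} + 195778\right) + l{\left(-215,Q{\left(-13,-15 \right)} \right)} = \left(3 \left(-209\right) + 195778\right) - 215 = \left(-627 + 195778\right) - 215 = 195151 - 215 = 194936$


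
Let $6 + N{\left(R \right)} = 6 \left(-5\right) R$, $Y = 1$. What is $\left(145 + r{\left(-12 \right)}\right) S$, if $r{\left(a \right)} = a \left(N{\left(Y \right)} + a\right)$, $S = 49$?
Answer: $35329$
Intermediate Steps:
$N{\left(R \right)} = -6 - 30 R$ ($N{\left(R \right)} = -6 + 6 \left(-5\right) R = -6 - 30 R$)
$r{\left(a \right)} = a \left(-36 + a\right)$ ($r{\left(a \right)} = a \left(\left(-6 - 30\right) + a\right) = a \left(-36 + a\right)$)
$\left(145 + r{\left(-12 \right)}\right) S = \left(145 - 12 \left(-36 - 12\right)\right) 49 = \left(145 - -576\right) 49 = \left(145 + 576\right) 49 = 721 \cdot 49 = 35329$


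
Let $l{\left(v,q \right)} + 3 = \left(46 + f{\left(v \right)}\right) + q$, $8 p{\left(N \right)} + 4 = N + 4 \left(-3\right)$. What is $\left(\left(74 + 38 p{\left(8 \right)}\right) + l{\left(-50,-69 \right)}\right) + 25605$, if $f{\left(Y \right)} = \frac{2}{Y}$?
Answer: $\frac{640374}{25} \approx 25615.0$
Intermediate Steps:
$p{\left(N \right)} = -2 + \frac{N}{8}$ ($p{\left(N \right)} = - \frac{1}{2} + \frac{N + 4 \left(-3\right)}{8} = - \frac{1}{2} + \frac{N - 12}{8} = - \frac{1}{2} + \frac{-12 + N}{8} = - \frac{1}{2} + \left(- \frac{3}{2} + \frac{N}{8}\right) = -2 + \frac{N}{8}$)
$l{\left(v,q \right)} = 43 + q + \frac{2}{v}$ ($l{\left(v,q \right)} = -3 + \left(\left(46 + \frac{2}{v}\right) + q\right) = -3 + \left(46 + q + \frac{2}{v}\right) = 43 + q + \frac{2}{v}$)
$\left(\left(74 + 38 p{\left(8 \right)}\right) + l{\left(-50,-69 \right)}\right) + 25605 = \left(\left(74 + 38 \left(-2 + \frac{1}{8} \cdot 8\right)\right) + \left(43 - 69 + \frac{2}{-50}\right)\right) + 25605 = \left(\left(74 + 38 \left(-2 + 1\right)\right) + \left(43 - 69 + 2 \left(- \frac{1}{50}\right)\right)\right) + 25605 = \left(\left(74 + 38 \left(-1\right)\right) - \frac{651}{25}\right) + 25605 = \left(\left(74 - 38\right) - \frac{651}{25}\right) + 25605 = \left(36 - \frac{651}{25}\right) + 25605 = \frac{249}{25} + 25605 = \frac{640374}{25}$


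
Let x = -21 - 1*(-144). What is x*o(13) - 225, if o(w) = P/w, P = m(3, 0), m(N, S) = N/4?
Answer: -11331/52 ≈ -217.90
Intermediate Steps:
m(N, S) = N/4 (m(N, S) = N*(¼) = N/4)
P = ¾ (P = (¼)*3 = ¾ ≈ 0.75000)
o(w) = 3/(4*w)
x = 123 (x = -21 + 144 = 123)
x*o(13) - 225 = 123*((¾)/13) - 225 = 123*((¾)*(1/13)) - 225 = 123*(3/52) - 225 = 369/52 - 225 = -11331/52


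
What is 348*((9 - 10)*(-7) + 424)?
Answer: 149988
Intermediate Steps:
348*((9 - 10)*(-7) + 424) = 348*(-1*(-7) + 424) = 348*(7 + 424) = 348*431 = 149988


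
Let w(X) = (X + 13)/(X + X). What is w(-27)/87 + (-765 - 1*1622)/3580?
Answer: -5582003/8409420 ≈ -0.66378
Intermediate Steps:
w(X) = (13 + X)/(2*X) (w(X) = (13 + X)/((2*X)) = (13 + X)*(1/(2*X)) = (13 + X)/(2*X))
w(-27)/87 + (-765 - 1*1622)/3580 = ((½)*(13 - 27)/(-27))/87 + (-765 - 1*1622)/3580 = ((½)*(-1/27)*(-14))*(1/87) + (-765 - 1622)*(1/3580) = (7/27)*(1/87) - 2387*1/3580 = 7/2349 - 2387/3580 = -5582003/8409420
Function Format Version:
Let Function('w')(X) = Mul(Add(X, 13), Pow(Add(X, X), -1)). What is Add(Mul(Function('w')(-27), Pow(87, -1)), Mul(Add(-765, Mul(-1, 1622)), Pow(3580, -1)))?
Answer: Rational(-5582003, 8409420) ≈ -0.66378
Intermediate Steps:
Function('w')(X) = Mul(Rational(1, 2), Pow(X, -1), Add(13, X)) (Function('w')(X) = Mul(Add(13, X), Pow(Mul(2, X), -1)) = Mul(Add(13, X), Mul(Rational(1, 2), Pow(X, -1))) = Mul(Rational(1, 2), Pow(X, -1), Add(13, X)))
Add(Mul(Function('w')(-27), Pow(87, -1)), Mul(Add(-765, Mul(-1, 1622)), Pow(3580, -1))) = Add(Mul(Mul(Rational(1, 2), Pow(-27, -1), Add(13, -27)), Pow(87, -1)), Mul(Add(-765, Mul(-1, 1622)), Pow(3580, -1))) = Add(Mul(Mul(Rational(1, 2), Rational(-1, 27), -14), Rational(1, 87)), Mul(Add(-765, -1622), Rational(1, 3580))) = Add(Mul(Rational(7, 27), Rational(1, 87)), Mul(-2387, Rational(1, 3580))) = Add(Rational(7, 2349), Rational(-2387, 3580)) = Rational(-5582003, 8409420)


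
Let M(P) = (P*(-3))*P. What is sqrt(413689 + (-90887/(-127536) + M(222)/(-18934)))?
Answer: sqrt(37692355112417902183581)/301845828 ≈ 643.19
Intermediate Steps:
M(P) = -3*P**2 (M(P) = (-3*P)*P = -3*P**2)
sqrt(413689 + (-90887/(-127536) + M(222)/(-18934))) = sqrt(413689 + (-90887/(-127536) - 3*222**2/(-18934))) = sqrt(413689 + (-90887*(-1/127536) - 3*49284*(-1/18934))) = sqrt(413689 + (90887/127536 - 147852*(-1/18934))) = sqrt(413689 + (90887/127536 + 73926/9467)) = sqrt(413689 + 10288653565/1207383312) = sqrt(499491483611533/1207383312) = sqrt(37692355112417902183581)/301845828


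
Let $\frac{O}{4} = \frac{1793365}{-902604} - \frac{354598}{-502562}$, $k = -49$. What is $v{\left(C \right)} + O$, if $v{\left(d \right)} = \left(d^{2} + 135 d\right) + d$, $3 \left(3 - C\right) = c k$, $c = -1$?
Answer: $- \frac{279088699113347}{170105426793} \approx -1640.7$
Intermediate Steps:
$C = - \frac{40}{3}$ ($C = 3 - \frac{\left(-1\right) \left(-49\right)}{3} = 3 - \frac{49}{3} = - \frac{40}{3} \approx -13.333$)
$v{\left(d \right)} = d^{2} + 136 d$
$O = - \frac{290607763969}{56701808931}$ ($O = 4 \left(\frac{1793365}{-902604} - \frac{354598}{-502562}\right) = 4 \left(1793365 \left(- \frac{1}{902604}\right) - - \frac{177299}{251281}\right) = 4 \left(- \frac{1793365}{902604} + \frac{177299}{251281}\right) = 4 \left(- \frac{290607763969}{226807235724}\right) = - \frac{290607763969}{56701808931} \approx -5.1252$)
$v{\left(C \right)} + O = - \frac{40 \left(136 - \frac{40}{3}\right)}{3} - \frac{290607763969}{56701808931} = \left(- \frac{40}{3}\right) \frac{368}{3} - \frac{290607763969}{56701808931} = - \frac{14720}{9} - \frac{290607763969}{56701808931} = - \frac{279088699113347}{170105426793}$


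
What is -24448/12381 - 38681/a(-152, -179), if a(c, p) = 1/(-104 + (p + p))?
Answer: 221256146534/12381 ≈ 1.7871e+7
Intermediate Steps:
a(c, p) = 1/(-104 + 2*p)
-24448/12381 - 38681/a(-152, -179) = -24448/12381 - 38681/(1/(2*(-52 - 179))) = -24448*1/12381 - 38681/((½)/(-231)) = -24448/12381 - 38681/((½)*(-1/231)) = -24448/12381 - 38681/(-1/462) = -24448/12381 - 38681*(-462) = -24448/12381 + 17870622 = 221256146534/12381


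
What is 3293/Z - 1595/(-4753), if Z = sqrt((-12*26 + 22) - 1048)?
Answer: 1595/4753 - 3293*I*sqrt(1338)/1338 ≈ 0.33558 - 90.025*I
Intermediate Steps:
Z = I*sqrt(1338) (Z = sqrt((-312 + 22) - 1048) = sqrt(-290 - 1048) = sqrt(-1338) = I*sqrt(1338) ≈ 36.579*I)
3293/Z - 1595/(-4753) = 3293/((I*sqrt(1338))) - 1595/(-4753) = 3293*(-I*sqrt(1338)/1338) - 1595*(-1/4753) = -3293*I*sqrt(1338)/1338 + 1595/4753 = 1595/4753 - 3293*I*sqrt(1338)/1338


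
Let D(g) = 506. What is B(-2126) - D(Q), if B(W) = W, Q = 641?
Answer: -2632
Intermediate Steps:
B(-2126) - D(Q) = -2126 - 1*506 = -2126 - 506 = -2632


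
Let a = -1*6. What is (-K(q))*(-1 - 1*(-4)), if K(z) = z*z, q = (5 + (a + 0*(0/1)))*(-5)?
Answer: -75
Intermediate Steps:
a = -6
q = 5 (q = (5 + (-6 + 0*(0/1)))*(-5) = (5 + (-6 + 0*(0*1)))*(-5) = (5 + (-6 + 0*0))*(-5) = (5 + (-6 + 0))*(-5) = (5 - 6)*(-5) = -1*(-5) = 5)
K(z) = z**2
(-K(q))*(-1 - 1*(-4)) = (-1*5**2)*(-1 - 1*(-4)) = (-1*25)*(-1 + 4) = -25*3 = -75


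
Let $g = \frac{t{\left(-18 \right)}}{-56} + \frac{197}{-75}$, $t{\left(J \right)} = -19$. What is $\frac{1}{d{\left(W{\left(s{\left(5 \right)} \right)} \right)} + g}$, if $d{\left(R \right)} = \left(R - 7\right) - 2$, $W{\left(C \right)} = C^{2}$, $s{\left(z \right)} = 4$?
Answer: $\frac{4200}{19793} \approx 0.2122$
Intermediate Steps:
$d{\left(R \right)} = -9 + R$ ($d{\left(R \right)} = \left(-7 + R\right) - 2 = -9 + R$)
$g = - \frac{9607}{4200}$ ($g = - \frac{19}{-56} + \frac{197}{-75} = \left(-19\right) \left(- \frac{1}{56}\right) + 197 \left(- \frac{1}{75}\right) = \frac{19}{56} - \frac{197}{75} = - \frac{9607}{4200} \approx -2.2874$)
$\frac{1}{d{\left(W{\left(s{\left(5 \right)} \right)} \right)} + g} = \frac{1}{\left(-9 + 4^{2}\right) - \frac{9607}{4200}} = \frac{1}{\left(-9 + 16\right) - \frac{9607}{4200}} = \frac{1}{7 - \frac{9607}{4200}} = \frac{1}{\frac{19793}{4200}} = \frac{4200}{19793}$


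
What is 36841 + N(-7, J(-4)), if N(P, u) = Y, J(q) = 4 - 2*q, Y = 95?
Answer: 36936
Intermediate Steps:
N(P, u) = 95
36841 + N(-7, J(-4)) = 36841 + 95 = 36936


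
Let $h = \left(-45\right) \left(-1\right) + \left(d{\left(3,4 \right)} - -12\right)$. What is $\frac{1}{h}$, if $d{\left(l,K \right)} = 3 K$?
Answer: $\frac{1}{69} \approx 0.014493$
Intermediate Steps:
$h = 69$ ($h = \left(-45\right) \left(-1\right) + \left(3 \cdot 4 - -12\right) = 45 + \left(12 + 12\right) = 45 + 24 = 69$)
$\frac{1}{h} = \frac{1}{69}$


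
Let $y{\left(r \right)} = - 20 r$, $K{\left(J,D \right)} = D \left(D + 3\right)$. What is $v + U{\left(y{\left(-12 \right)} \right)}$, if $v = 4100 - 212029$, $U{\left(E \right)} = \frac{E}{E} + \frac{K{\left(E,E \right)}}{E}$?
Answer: $-207685$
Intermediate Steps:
$K{\left(J,D \right)} = D \left(3 + D\right)$
$U{\left(E \right)} = 4 + E$ ($U{\left(E \right)} = \frac{E}{E} + \frac{E \left(3 + E\right)}{E} = 1 + \left(3 + E\right) = 4 + E$)
$v = -207929$ ($v = 4100 - 212029 = -207929$)
$v + U{\left(y{\left(-12 \right)} \right)} = -207929 + \left(4 - -240\right) = -207929 + \left(4 + 240\right) = -207929 + 244 = -207685$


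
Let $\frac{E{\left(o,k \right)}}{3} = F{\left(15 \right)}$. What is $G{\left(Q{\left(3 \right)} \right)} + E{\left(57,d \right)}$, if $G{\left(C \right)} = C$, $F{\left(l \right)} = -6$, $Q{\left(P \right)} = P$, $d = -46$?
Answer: $-15$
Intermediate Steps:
$E{\left(o,k \right)} = -18$ ($E{\left(o,k \right)} = 3 \left(-6\right) = -18$)
$G{\left(Q{\left(3 \right)} \right)} + E{\left(57,d \right)} = 3 - 18 = -15$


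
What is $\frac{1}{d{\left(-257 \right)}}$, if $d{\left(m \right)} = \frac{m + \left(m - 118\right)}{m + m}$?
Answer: $\frac{257}{316} \approx 0.81329$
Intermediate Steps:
$d{\left(m \right)} = \frac{-118 + 2 m}{2 m}$ ($d{\left(m \right)} = \frac{m + \left(-118 + m\right)}{2 m} = \left(-118 + 2 m\right) \frac{1}{2 m} = \frac{-118 + 2 m}{2 m}$)
$\frac{1}{d{\left(-257 \right)}} = \frac{1}{\frac{1}{-257} \left(-59 - 257\right)} = \frac{1}{\left(- \frac{1}{257}\right) \left(-316\right)} = \frac{1}{\frac{316}{257}} = \frac{257}{316}$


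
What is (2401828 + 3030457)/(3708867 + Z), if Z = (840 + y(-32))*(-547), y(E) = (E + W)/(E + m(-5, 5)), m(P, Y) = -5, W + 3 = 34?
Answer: 200994545/120226772 ≈ 1.6718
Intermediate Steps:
W = 31 (W = -3 + 34 = 31)
y(E) = (31 + E)/(-5 + E) (y(E) = (E + 31)/(E - 5) = (31 + E)/(-5 + E))
Z = -17001307/37 (Z = (840 + (31 - 32)/(-5 - 32))*(-547) = (840 - 1/(-37))*(-547) = (840 - 1/37*(-1))*(-547) = (840 + 1/37)*(-547) = (31081/37)*(-547) = -17001307/37 ≈ -4.5950e+5)
(2401828 + 3030457)/(3708867 + Z) = (2401828 + 3030457)/(3708867 - 17001307/37) = 5432285/(120226772/37) = 5432285*(37/120226772) = 200994545/120226772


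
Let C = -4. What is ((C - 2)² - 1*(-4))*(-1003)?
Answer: -40120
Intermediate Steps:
((C - 2)² - 1*(-4))*(-1003) = ((-4 - 2)² - 1*(-4))*(-1003) = ((-6)² + 4)*(-1003) = (36 + 4)*(-1003) = 40*(-1003) = -40120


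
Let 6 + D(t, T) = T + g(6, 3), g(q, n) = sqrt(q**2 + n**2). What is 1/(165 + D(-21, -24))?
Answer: 3/404 - sqrt(5)/6060 ≈ 0.0070568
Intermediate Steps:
g(q, n) = sqrt(n**2 + q**2)
D(t, T) = -6 + T + 3*sqrt(5) (D(t, T) = -6 + (T + sqrt(3**2 + 6**2)) = -6 + (T + sqrt(9 + 36)) = -6 + (T + sqrt(45)) = -6 + (T + 3*sqrt(5)) = -6 + T + 3*sqrt(5))
1/(165 + D(-21, -24)) = 1/(165 + (-6 - 24 + 3*sqrt(5))) = 1/(165 + (-30 + 3*sqrt(5))) = 1/(135 + 3*sqrt(5))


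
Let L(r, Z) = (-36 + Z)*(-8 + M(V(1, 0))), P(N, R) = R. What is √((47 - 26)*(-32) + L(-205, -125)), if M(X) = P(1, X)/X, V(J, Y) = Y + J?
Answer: √455 ≈ 21.331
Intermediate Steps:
V(J, Y) = J + Y
M(X) = 1 (M(X) = X/X = 1)
L(r, Z) = 252 - 7*Z (L(r, Z) = (-36 + Z)*(-8 + 1) = (-36 + Z)*(-7) = 252 - 7*Z)
√((47 - 26)*(-32) + L(-205, -125)) = √((47 - 26)*(-32) + (252 - 7*(-125))) = √(21*(-32) + (252 + 875)) = √(-672 + 1127) = √455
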